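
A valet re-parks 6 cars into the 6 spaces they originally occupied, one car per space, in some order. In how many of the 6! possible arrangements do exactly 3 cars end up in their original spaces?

Pick the 3 fixed positions: C(6,3) = 20 ways.
The remaining 3 must be deranged: !3 = 2.
Total: 20 × 2 = 40.

40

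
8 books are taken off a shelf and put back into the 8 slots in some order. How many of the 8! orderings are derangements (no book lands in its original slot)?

14833

!8 = 8! · Σ_{k=0}^{8} (-1)^k/k!
= 8! - 8!/1! + 8!/2! - 8!/3! + 8!/4! - 8!/5! + 8!/6! - 8!/7! + 8!/8!
= 40320 - 40320 + 20160 - 6720 + 1680 - 336 + 56 - 8 + 1
= 14833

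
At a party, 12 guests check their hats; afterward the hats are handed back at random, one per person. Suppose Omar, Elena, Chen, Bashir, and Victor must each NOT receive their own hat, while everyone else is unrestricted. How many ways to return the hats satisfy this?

Inclusion-exclusion on the 5 forbidden self-matches:
Σ_{j=0}^{5} (-1)^j C(5,j)(12-j)!
= C(5,0)·12! - C(5,1)·11! + C(5,2)·10! - C(5,3)·9! + C(5,4)·8! - C(5,5)·7!
= 479001600 - 199584000 + 36288000 - 3628800 + 201600 - 5040
= 312273360

312273360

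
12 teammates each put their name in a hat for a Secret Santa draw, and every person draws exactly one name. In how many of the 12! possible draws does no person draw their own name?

176214841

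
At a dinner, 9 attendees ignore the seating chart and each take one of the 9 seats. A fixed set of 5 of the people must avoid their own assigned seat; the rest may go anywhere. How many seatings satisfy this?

205056

Let A_j be the event that the j-th constrained one is fixed. By inclusion-exclusion over the 5 events:
Σ_{j=0}^{5} (-1)^j C(5,j)(9-j)!
= C(5,0)·9! - C(5,1)·8! + C(5,2)·7! - C(5,3)·6! + C(5,4)·5! - C(5,5)·4!
= 362880 - 201600 + 50400 - 7200 + 600 - 24
= 205056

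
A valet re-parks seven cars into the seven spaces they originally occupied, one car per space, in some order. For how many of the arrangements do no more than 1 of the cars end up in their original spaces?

# with exactly i fixed is C(7,i)·!(7-i); sum over i=0..1:
  i=0: C(7,0)·!7 = 1·1854 = 1854
  i=1: C(7,1)·!6 = 7·265 = 1855
Total = 3709.

3709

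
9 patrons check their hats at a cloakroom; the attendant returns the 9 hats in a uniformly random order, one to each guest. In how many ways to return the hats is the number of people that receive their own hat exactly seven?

36

Choose which 7 of the 9 are fixed: C(9,7) = 36.
The remaining 2 must be deranged: !2 = 1.
Total: 36 × 1 = 36.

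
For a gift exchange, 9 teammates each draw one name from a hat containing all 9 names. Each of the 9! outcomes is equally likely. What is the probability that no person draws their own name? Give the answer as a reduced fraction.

Favorable outcomes: !9 = 133496.
Total outcomes: 9! = 362880.
Probability = 133496/362880 = 16687/45360.

16687/45360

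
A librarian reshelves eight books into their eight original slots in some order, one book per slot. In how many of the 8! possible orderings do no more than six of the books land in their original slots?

# with exactly i fixed is C(8,i)·!(8-i); sum over i=0..6:
  i=0: C(8,0)·!8 = 1·14833 = 14833
  i=1: C(8,1)·!7 = 8·1854 = 14832
  i=2: C(8,2)·!6 = 28·265 = 7420
  i=3: C(8,3)·!5 = 56·44 = 2464
  i=4: C(8,4)·!4 = 70·9 = 630
  i=5: C(8,5)·!3 = 56·2 = 112
  i=6: C(8,6)·!2 = 28·1 = 28
Total = 40319.

40319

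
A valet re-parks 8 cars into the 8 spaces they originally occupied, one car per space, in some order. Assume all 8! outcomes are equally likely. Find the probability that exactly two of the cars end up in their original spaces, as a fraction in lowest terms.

53/288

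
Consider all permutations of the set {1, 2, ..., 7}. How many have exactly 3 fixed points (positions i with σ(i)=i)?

Pick the 3 fixed positions: C(7,3) = 35 ways.
The other 4 form a derangement: !4 = 9.
Total: 35 × 9 = 315.

315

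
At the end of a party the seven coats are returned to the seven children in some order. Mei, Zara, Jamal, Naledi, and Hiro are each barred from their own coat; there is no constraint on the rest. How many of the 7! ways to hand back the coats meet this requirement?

Inclusion-exclusion on the 5 forbidden self-matches:
Σ_{j=0}^{5} (-1)^j C(5,j)(7-j)!
= C(5,0)·7! - C(5,1)·6! + C(5,2)·5! - C(5,3)·4! + C(5,4)·3! - C(5,5)·2!
= 5040 - 3600 + 1200 - 240 + 30 - 2
= 2428

2428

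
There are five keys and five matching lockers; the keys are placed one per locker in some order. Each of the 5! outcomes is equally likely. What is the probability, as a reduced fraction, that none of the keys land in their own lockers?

11/30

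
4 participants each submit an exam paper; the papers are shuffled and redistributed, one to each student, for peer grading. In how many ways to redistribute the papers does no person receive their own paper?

Use !n = n·!(n-1) + (-1)^n.
!4 = 4·2 + 1 = 9

9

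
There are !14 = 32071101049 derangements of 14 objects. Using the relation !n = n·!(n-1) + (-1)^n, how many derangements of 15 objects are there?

481066515734

!15 = 15·32071101049 - 1 = 481066515734.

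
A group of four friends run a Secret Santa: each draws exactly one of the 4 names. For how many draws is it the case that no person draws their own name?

9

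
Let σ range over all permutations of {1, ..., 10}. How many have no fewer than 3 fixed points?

291394

# with exactly i fixed is C(10,i)·!(10-i); sum over i=3..10:
  i=3: C(10,3)·!7 = 120·1854 = 222480
  i=4: C(10,4)·!6 = 210·265 = 55650
  i=5: C(10,5)·!5 = 252·44 = 11088
  i=6: C(10,6)·!4 = 210·9 = 1890
  i=7: C(10,7)·!3 = 120·2 = 240
  i=8: C(10,8)·!2 = 45·1 = 45
  i=9: C(10,9)·!1 = 10·0 = 0
  i=10: C(10,10)·!0 = 1·1 = 1
Total = 291394.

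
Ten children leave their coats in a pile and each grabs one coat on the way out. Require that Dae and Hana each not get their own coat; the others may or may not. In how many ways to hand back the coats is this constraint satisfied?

2943360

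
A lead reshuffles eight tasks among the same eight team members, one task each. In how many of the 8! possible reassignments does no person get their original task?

14833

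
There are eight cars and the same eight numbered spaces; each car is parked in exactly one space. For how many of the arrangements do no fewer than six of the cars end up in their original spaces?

29

Sum C(8,i)·!(8-i) for i = 6..8:
  i=6: C(8,6)·!2 = 28·1 = 28
  i=7: C(8,7)·!1 = 8·0 = 0
  i=8: C(8,8)·!0 = 1·1 = 1
Total = 29.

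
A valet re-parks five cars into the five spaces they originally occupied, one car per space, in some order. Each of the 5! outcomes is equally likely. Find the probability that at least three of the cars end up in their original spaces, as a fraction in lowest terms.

11/120

Favorable outcomes: Σ_{i≥3} C(5,i)·!(5-i) = 10·1 + 5·0 + 1·1 = 11.
Total outcomes: 5! = 120.
Probability = 11/120 = 11/120.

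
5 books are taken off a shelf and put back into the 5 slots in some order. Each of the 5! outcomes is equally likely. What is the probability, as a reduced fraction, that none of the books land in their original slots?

Favorable outcomes: !5 = 44.
Total outcomes: 5! = 120.
Probability = 44/120 = 11/30.

11/30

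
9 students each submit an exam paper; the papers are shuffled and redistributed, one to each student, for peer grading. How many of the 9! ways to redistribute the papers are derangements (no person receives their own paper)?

133496

The number of derangements of 9 is !9 = Σ_{k=0}^{9} (-1)^k·9!/k!
= 9! - 9!/1! + 9!/2! - 9!/3! + 9!/4! - 9!/5! + 9!/6! - 9!/7! + 9!/8! - 9!/9!
= 362880 - 362880 + 181440 - 60480 + 15120 - 3024 + 504 - 72 + 9 - 1
= 133496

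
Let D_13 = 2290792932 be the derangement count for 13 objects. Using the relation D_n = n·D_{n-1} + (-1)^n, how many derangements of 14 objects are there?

32071101049

D_14 = 14·2290792932 + 1 = 32071101049.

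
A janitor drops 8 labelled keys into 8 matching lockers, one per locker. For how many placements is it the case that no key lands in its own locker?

14833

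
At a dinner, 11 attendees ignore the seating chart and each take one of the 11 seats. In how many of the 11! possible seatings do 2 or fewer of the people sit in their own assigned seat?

36711421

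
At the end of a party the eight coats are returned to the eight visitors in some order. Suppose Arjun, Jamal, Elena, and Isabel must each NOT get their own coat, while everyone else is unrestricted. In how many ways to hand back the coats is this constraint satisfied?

24024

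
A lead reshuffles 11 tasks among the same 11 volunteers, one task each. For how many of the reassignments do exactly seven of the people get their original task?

2970

Pick the 7 fixed positions: C(11,7) = 330 ways.
The remaining 4 must be deranged: !4 = 9.
Total: 330 × 9 = 2970.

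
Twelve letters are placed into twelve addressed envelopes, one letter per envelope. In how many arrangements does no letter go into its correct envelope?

Use !n = (n-1)(!(n-1) + !(n-2)).
!12 = 11·(14684570 + 1334961) = 11·16019531 = 176214841

176214841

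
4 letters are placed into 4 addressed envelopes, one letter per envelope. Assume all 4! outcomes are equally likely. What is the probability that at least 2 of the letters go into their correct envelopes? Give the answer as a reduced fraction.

7/24

Favorable outcomes: Σ_{i≥2} C(4,i)·!(4-i) = 6·1 + 4·0 + 1·1 = 7.
Total outcomes: 4! = 24.
Probability = 7/24 = 7/24.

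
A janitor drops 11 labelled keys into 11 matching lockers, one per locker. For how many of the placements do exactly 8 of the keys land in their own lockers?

330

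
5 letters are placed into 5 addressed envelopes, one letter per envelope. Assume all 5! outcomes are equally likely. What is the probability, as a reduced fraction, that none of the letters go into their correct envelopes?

Favorable outcomes: !5 = 44.
Total outcomes: 5! = 120.
Probability = 44/120 = 11/30.

11/30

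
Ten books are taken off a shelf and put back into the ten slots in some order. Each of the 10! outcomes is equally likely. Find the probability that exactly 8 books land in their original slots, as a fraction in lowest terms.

1/80640

Favorable outcomes: C(10,8)·!2 = 45·1 = 45.
Total outcomes: 10! = 3628800.
Probability = 45/3628800 = 1/80640.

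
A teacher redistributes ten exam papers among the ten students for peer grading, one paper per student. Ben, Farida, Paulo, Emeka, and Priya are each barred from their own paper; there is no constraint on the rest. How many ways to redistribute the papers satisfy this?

Inclusion-exclusion on the 5 forbidden self-matches:
Σ_{j=0}^{5} (-1)^j C(5,j)(10-j)!
= C(5,0)·10! - C(5,1)·9! + C(5,2)·8! - C(5,3)·7! + C(5,4)·6! - C(5,5)·5!
= 3628800 - 1814400 + 403200 - 50400 + 3600 - 120
= 2170680

2170680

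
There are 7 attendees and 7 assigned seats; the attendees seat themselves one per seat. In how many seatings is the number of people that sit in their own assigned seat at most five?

5039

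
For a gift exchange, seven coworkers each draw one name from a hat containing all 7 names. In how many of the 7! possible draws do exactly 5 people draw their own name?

21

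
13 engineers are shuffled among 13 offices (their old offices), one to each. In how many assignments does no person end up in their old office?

!13 is the nearest integer to 13!/e.
13! = 6227020800, and 6227020800/e ≈ 2290792932.07, so !13 = 2290792932.

2290792932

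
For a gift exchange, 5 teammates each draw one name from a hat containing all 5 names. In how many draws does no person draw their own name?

44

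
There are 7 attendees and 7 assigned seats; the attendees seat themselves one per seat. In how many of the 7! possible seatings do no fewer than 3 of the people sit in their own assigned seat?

407

# with exactly i fixed is C(7,i)·!(7-i); sum over i=3..7:
  i=3: C(7,3)·!4 = 35·9 = 315
  i=4: C(7,4)·!3 = 35·2 = 70
  i=5: C(7,5)·!2 = 21·1 = 21
  i=6: C(7,6)·!1 = 7·0 = 0
  i=7: C(7,7)·!0 = 1·1 = 1
Total = 407.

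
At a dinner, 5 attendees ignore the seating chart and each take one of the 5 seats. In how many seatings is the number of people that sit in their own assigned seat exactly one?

45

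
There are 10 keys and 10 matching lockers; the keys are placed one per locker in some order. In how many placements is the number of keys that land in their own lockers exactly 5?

11088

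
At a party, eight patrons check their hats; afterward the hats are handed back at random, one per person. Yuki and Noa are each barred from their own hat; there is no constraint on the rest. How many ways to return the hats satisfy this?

Inclusion-exclusion on the 2 forbidden self-matches:
Σ_{j=0}^{2} (-1)^j C(2,j)(8-j)!
= C(2,0)·8! - C(2,1)·7! + C(2,2)·6!
= 40320 - 10080 + 720
= 30960

30960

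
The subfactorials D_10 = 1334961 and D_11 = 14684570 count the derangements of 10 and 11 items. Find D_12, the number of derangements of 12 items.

D_12 = (12-1)·(D_11 + D_10) = 11·(14684570 + 1334961) = 11·16019531 = 176214841.

176214841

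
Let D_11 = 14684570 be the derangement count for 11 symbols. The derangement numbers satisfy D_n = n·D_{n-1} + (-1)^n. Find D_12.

176214841

D_12 = 12·14684570 + 1 = 176214841.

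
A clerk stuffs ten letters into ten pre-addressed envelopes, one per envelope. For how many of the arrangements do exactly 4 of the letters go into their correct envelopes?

55650

Pick the 4 fixed positions: C(10,4) = 210 ways.
The remaining 6 must be deranged: !6 = 265.
Total: 210 × 265 = 55650.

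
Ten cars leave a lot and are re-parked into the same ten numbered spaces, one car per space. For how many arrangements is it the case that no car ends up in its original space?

1334961

By inclusion-exclusion, !10 = Σ (-1)^k · 10!/k! for k=0..10
= 10! - 10!/1! + 10!/2! - 10!/3! + 10!/4! - 10!/5! + 10!/6! - 10!/7! + 10!/8! - 10!/9! + 10!/10!
= 3628800 - 3628800 + 1814400 - 604800 + 151200 - 30240 + 5040 - 720 + 90 - 10 + 1
= 1334961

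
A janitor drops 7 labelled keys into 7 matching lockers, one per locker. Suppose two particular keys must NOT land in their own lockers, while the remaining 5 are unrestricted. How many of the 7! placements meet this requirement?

3720

Inclusion-exclusion on the 2 forbidden self-matches:
Σ_{j=0}^{2} (-1)^j C(2,j)(7-j)!
= C(2,0)·7! - C(2,1)·6! + C(2,2)·5!
= 5040 - 1440 + 120
= 3720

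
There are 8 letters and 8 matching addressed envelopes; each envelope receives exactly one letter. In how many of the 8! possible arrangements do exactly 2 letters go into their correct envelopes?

7420

Pick the 2 fixed positions: C(8,2) = 28 ways.
The remaining 6 must be deranged: !6 = 265.
Total: 28 × 265 = 7420.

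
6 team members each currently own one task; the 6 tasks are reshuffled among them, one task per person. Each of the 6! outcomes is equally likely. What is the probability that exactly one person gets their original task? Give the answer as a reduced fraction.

11/30

Favorable outcomes: C(6,1)·!5 = 6·44 = 264.
Total outcomes: 6! = 720.
Probability = 264/720 = 11/30.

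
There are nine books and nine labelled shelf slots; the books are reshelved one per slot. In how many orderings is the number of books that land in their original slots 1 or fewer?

Sum C(9,i)·!(9-i) for i = 0..1:
  i=0: C(9,0)·!9 = 1·133496 = 133496
  i=1: C(9,1)·!8 = 9·14833 = 133497
Total = 266993.

266993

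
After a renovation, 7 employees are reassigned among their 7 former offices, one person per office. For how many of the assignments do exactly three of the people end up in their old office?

315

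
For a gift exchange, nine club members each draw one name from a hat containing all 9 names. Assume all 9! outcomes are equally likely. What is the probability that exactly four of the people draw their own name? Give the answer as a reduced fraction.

11/720

Favorable outcomes: C(9,4)·!5 = 126·44 = 5544.
Total outcomes: 9! = 362880.
Probability = 5544/362880 = 11/720.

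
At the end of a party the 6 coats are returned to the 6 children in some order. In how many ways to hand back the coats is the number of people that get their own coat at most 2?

664

Sum C(6,i)·!(6-i) for i = 0..2:
  i=0: C(6,0)·!6 = 1·265 = 265
  i=1: C(6,1)·!5 = 6·44 = 264
  i=2: C(6,2)·!4 = 15·9 = 135
Total = 664.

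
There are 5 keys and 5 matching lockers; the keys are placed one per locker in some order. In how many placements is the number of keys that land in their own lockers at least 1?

Sum C(5,i)·!(5-i) for i = 1..5:
  i=1: C(5,1)·!4 = 5·9 = 45
  i=2: C(5,2)·!3 = 10·2 = 20
  i=3: C(5,3)·!2 = 10·1 = 10
  i=4: C(5,4)·!1 = 5·0 = 0
  i=5: C(5,5)·!0 = 1·1 = 1
Total = 76.

76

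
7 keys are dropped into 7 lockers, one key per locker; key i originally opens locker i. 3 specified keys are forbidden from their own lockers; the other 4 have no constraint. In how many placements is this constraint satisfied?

3216

Let A_j be the event that the j-th constrained one is fixed. By inclusion-exclusion over the 3 events:
Σ_{j=0}^{3} (-1)^j C(3,j)(7-j)!
= C(3,0)·7! - C(3,1)·6! + C(3,2)·5! - C(3,3)·4!
= 5040 - 2160 + 360 - 24
= 3216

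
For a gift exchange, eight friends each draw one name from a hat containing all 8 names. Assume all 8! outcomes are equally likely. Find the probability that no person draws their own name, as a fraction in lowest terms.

2119/5760

Favorable outcomes: !8 = 14833.
Total outcomes: 8! = 40320.
Probability = 14833/40320 = 2119/5760.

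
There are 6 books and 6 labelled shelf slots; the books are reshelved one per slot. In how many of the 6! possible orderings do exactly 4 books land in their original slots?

Choose which 4 of the 6 are fixed: C(6,4) = 15.
The remaining 2 must be deranged: !2 = 1.
Total: 15 × 1 = 15.

15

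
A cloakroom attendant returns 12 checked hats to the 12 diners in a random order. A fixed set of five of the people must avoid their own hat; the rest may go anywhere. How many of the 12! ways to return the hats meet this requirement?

Inclusion-exclusion on the 5 forbidden self-matches:
Σ_{j=0}^{5} (-1)^j C(5,j)(12-j)!
= C(5,0)·12! - C(5,1)·11! + C(5,2)·10! - C(5,3)·9! + C(5,4)·8! - C(5,5)·7!
= 479001600 - 199584000 + 36288000 - 3628800 + 201600 - 5040
= 312273360

312273360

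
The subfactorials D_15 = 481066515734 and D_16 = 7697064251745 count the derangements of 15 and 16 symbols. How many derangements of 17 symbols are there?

130850092279664

D_17 = (17-1)·(D_16 + D_15) = 16·(7697064251745 + 481066515734) = 16·8178130767479 = 130850092279664.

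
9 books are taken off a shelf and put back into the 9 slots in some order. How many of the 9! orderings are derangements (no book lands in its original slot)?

133496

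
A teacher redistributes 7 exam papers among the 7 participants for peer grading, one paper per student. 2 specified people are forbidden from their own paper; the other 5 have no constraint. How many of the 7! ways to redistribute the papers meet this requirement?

3720

Inclusion-exclusion on the 2 forbidden self-matches:
Σ_{j=0}^{2} (-1)^j C(2,j)(7-j)!
= C(2,0)·7! - C(2,1)·6! + C(2,2)·5!
= 5040 - 1440 + 120
= 3720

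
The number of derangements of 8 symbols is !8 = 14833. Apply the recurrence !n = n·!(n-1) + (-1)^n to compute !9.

133496

!9 = 9·14833 - 1 = 133496.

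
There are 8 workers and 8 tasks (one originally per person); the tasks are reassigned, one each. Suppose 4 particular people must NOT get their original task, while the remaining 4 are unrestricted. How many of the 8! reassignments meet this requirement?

Let A_j be the event that the j-th constrained one is fixed. By inclusion-exclusion over the 4 events:
Σ_{j=0}^{4} (-1)^j C(4,j)(8-j)!
= C(4,0)·8! - C(4,1)·7! + C(4,2)·6! - C(4,3)·5! + C(4,4)·4!
= 40320 - 20160 + 4320 - 480 + 24
= 24024

24024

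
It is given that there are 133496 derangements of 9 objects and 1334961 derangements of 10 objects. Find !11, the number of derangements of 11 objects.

!11 = (11-1)·(!10 + !9) = 10·(1334961 + 133496) = 10·1468457 = 14684570.

14684570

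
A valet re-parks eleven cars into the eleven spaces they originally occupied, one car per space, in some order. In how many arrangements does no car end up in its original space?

14684570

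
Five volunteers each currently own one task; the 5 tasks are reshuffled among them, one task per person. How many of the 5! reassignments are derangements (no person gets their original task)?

44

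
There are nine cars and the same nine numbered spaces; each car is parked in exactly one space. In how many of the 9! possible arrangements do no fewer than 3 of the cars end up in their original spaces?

29143

# with exactly i fixed is C(9,i)·!(9-i); sum over i=3..9:
  i=3: C(9,3)·!6 = 84·265 = 22260
  i=4: C(9,4)·!5 = 126·44 = 5544
  i=5: C(9,5)·!4 = 126·9 = 1134
  i=6: C(9,6)·!3 = 84·2 = 168
  i=7: C(9,7)·!2 = 36·1 = 36
  i=8: C(9,8)·!1 = 9·0 = 0
  i=9: C(9,9)·!0 = 1·1 = 1
Total = 29143.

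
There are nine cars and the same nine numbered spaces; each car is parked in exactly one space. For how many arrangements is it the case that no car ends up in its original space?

133496

Use !n = n·!(n-1) + (-1)^n.
!9 = 9·14833 - 1 = 133496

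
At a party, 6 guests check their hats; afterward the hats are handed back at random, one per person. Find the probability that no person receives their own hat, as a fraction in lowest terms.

53/144

Favorable outcomes: !6 = 265.
Total outcomes: 6! = 720.
Probability = 265/720 = 53/144.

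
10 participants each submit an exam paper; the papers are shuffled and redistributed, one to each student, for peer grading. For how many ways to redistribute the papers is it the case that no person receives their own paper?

The number of derangements of 10 is !10 = Σ_{k=0}^{10} (-1)^k·10!/k!
= 10! - 10!/1! + 10!/2! - 10!/3! + 10!/4! - 10!/5! + 10!/6! - 10!/7! + 10!/8! - 10!/9! + 10!/10!
= 3628800 - 3628800 + 1814400 - 604800 + 151200 - 30240 + 5040 - 720 + 90 - 10 + 1
= 1334961

1334961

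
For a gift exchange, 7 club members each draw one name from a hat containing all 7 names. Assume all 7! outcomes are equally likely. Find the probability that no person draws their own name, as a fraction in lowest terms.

Favorable outcomes: !7 = 1854.
Total outcomes: 7! = 5040.
Probability = 1854/5040 = 103/280.

103/280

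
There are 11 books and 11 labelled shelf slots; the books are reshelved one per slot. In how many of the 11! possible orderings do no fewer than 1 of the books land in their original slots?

25232230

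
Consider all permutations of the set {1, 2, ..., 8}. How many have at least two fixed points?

10655

Sum C(8,i)·!(8-i) for i = 2..8:
  i=2: C(8,2)·!6 = 28·265 = 7420
  i=3: C(8,3)·!5 = 56·44 = 2464
  i=4: C(8,4)·!4 = 70·9 = 630
  i=5: C(8,5)·!3 = 56·2 = 112
  i=6: C(8,6)·!2 = 28·1 = 28
  i=7: C(8,7)·!1 = 8·0 = 0
  i=8: C(8,8)·!0 = 1·1 = 1
Total = 10655.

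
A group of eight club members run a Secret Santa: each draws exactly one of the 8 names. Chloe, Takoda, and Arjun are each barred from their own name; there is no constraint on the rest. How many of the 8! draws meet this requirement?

Inclusion-exclusion on the 3 forbidden self-matches:
Σ_{j=0}^{3} (-1)^j C(3,j)(8-j)!
= C(3,0)·8! - C(3,1)·7! + C(3,2)·6! - C(3,3)·5!
= 40320 - 15120 + 2160 - 120
= 27240

27240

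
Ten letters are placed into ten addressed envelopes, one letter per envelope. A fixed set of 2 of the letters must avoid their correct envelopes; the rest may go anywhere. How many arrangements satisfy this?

2943360

Inclusion-exclusion on the 2 forbidden self-matches:
Σ_{j=0}^{2} (-1)^j C(2,j)(10-j)!
= C(2,0)·10! - C(2,1)·9! + C(2,2)·8!
= 3628800 - 725760 + 40320
= 2943360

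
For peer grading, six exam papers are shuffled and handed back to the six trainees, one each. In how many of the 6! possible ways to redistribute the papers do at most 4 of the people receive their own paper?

719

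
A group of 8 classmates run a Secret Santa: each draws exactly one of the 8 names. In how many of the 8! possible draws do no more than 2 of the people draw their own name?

37085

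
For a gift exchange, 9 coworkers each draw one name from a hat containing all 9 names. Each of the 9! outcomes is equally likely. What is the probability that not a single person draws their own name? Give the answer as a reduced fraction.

16687/45360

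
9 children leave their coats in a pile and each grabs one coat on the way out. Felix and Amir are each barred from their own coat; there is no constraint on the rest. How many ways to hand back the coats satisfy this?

287280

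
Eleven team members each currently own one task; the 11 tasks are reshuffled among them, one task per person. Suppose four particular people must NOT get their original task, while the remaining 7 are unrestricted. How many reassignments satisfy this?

Let A_j be the event that the j-th constrained one is fixed. By inclusion-exclusion over the 4 events:
Σ_{j=0}^{4} (-1)^j C(4,j)(11-j)!
= C(4,0)·11! - C(4,1)·10! + C(4,2)·9! - C(4,3)·8! + C(4,4)·7!
= 39916800 - 14515200 + 2177280 - 161280 + 5040
= 27422640

27422640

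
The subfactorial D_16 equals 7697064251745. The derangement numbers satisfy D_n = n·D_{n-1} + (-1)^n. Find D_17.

130850092279664

D_17 = 17·7697064251745 - 1 = 130850092279664.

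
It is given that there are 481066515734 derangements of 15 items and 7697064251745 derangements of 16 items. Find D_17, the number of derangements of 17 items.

130850092279664

D_17 = (17-1)·(D_16 + D_15) = 16·(7697064251745 + 481066515734) = 16·8178130767479 = 130850092279664.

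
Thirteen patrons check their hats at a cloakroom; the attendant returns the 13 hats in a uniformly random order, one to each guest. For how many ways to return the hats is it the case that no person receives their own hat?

2290792932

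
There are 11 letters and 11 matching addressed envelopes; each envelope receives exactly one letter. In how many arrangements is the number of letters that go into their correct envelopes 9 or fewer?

39916799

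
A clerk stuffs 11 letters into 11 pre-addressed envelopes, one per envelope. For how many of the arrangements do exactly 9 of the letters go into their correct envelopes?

Pick the 9 fixed positions: C(11,9) = 55 ways.
The remaining 2 must be deranged: !2 = 1.
Total: 55 × 1 = 55.

55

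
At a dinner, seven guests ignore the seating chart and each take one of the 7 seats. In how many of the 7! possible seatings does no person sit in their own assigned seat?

The subfactorial !7 = [7!/e] (nearest integer).
7! = 5040, and 5040/e ≈ 1854.11, so !7 = 1854.

1854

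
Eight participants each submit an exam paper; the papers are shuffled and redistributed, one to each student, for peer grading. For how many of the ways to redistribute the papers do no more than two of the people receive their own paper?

37085

# with exactly i fixed is C(8,i)·!(8-i); sum over i=0..2:
  i=0: C(8,0)·!8 = 1·14833 = 14833
  i=1: C(8,1)·!7 = 8·1854 = 14832
  i=2: C(8,2)·!6 = 28·265 = 7420
Total = 37085.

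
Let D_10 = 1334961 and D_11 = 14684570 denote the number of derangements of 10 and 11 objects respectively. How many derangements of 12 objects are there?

176214841

D_12 = (12-1)·(D_11 + D_10) = 11·(14684570 + 1334961) = 11·16019531 = 176214841.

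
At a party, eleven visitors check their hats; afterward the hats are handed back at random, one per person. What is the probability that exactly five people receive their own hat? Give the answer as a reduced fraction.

53/17280

Favorable outcomes: C(11,5)·!6 = 462·265 = 122430.
Total outcomes: 11! = 39916800.
Probability = 122430/39916800 = 53/17280.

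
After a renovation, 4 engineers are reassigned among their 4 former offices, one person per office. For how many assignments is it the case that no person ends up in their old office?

9

Recurrence: !4 = 4·!3 + (-1)^4.
!4 = 4·2 + 1 = 9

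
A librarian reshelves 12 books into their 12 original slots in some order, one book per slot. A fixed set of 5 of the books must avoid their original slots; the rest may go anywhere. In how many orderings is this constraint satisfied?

312273360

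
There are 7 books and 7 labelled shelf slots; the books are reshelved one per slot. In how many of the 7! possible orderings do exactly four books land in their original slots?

70

Pick the 4 fixed positions: C(7,4) = 35 ways.
The remaining 3 must be deranged: !3 = 2.
Total: 35 × 2 = 70.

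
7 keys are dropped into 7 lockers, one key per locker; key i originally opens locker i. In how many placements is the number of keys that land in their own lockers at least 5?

Sum C(7,i)·!(7-i) for i = 5..7:
  i=5: C(7,5)·!2 = 21·1 = 21
  i=6: C(7,6)·!1 = 7·0 = 0
  i=7: C(7,7)·!0 = 1·1 = 1
Total = 22.

22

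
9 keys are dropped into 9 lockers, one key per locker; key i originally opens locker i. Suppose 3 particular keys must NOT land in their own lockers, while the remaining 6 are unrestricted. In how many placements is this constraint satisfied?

256320

Inclusion-exclusion on the 3 forbidden self-matches:
Σ_{j=0}^{3} (-1)^j C(3,j)(9-j)!
= C(3,0)·9! - C(3,1)·8! + C(3,2)·7! - C(3,3)·6!
= 362880 - 120960 + 15120 - 720
= 256320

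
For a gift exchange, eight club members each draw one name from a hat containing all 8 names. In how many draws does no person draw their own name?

14833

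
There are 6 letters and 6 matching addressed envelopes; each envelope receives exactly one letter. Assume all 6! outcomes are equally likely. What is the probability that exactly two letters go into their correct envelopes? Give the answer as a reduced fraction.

Favorable outcomes: C(6,2)·!4 = 15·9 = 135.
Total outcomes: 6! = 720.
Probability = 135/720 = 3/16.

3/16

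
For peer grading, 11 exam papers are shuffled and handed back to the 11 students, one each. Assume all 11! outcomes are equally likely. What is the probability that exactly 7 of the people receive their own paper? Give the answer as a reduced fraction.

Favorable outcomes: C(11,7)·!4 = 330·9 = 2970.
Total outcomes: 11! = 39916800.
Probability = 2970/39916800 = 1/13440.

1/13440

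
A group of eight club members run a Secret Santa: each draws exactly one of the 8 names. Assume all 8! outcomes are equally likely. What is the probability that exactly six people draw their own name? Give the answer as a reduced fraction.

Favorable outcomes: C(8,6)·!2 = 28·1 = 28.
Total outcomes: 8! = 40320.
Probability = 28/40320 = 1/1440.

1/1440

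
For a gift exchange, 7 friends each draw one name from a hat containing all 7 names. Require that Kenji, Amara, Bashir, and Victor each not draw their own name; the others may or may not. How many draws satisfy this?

2790

Let A_j be the event that the j-th constrained one is fixed. By inclusion-exclusion over the 4 events:
Σ_{j=0}^{4} (-1)^j C(4,j)(7-j)!
= C(4,0)·7! - C(4,1)·6! + C(4,2)·5! - C(4,3)·4! + C(4,4)·3!
= 5040 - 2880 + 720 - 96 + 6
= 2790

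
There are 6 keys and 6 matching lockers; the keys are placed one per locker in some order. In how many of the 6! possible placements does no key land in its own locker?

265

Use !n = (n-1)(!(n-1) + !(n-2)).
!6 = 5·(44 + 9) = 5·53 = 265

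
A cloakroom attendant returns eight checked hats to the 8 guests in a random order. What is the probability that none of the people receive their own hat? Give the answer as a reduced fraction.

2119/5760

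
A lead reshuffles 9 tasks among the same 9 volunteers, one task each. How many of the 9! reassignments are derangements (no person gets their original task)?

133496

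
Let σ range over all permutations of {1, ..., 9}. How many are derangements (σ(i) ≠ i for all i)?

133496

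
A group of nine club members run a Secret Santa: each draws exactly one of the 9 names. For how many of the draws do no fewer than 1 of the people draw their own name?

229384

Sum C(9,i)·!(9-i) for i = 1..9:
  i=1: C(9,1)·!8 = 9·14833 = 133497
  i=2: C(9,2)·!7 = 36·1854 = 66744
  i=3: C(9,3)·!6 = 84·265 = 22260
  i=4: C(9,4)·!5 = 126·44 = 5544
  i=5: C(9,5)·!4 = 126·9 = 1134
  i=6: C(9,6)·!3 = 84·2 = 168
  i=7: C(9,7)·!2 = 36·1 = 36
  i=8: C(9,8)·!1 = 9·0 = 0
  i=9: C(9,9)·!0 = 1·1 = 1
Total = 229384.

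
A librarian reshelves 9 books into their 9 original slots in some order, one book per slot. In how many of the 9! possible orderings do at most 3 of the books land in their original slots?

355997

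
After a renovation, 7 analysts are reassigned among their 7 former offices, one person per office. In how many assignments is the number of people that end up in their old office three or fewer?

4948

# with exactly i fixed is C(7,i)·!(7-i); sum over i=0..3:
  i=0: C(7,0)·!7 = 1·1854 = 1854
  i=1: C(7,1)·!6 = 7·265 = 1855
  i=2: C(7,2)·!5 = 21·44 = 924
  i=3: C(7,3)·!4 = 35·9 = 315
Total = 4948.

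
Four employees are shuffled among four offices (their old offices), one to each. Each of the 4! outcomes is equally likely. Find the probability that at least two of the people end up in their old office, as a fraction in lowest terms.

Favorable outcomes: Σ_{i≥2} C(4,i)·!(4-i) = 6·1 + 4·0 + 1·1 = 7.
Total outcomes: 4! = 24.
Probability = 7/24 = 7/24.

7/24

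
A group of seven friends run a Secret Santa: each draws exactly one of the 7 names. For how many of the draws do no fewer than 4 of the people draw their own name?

92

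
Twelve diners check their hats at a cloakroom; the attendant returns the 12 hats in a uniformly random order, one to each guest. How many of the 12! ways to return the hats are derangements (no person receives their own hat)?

176214841

Recurrence: !12 = 11·(!11 + !10).
!12 = 11·(14684570 + 1334961) = 11·16019531 = 176214841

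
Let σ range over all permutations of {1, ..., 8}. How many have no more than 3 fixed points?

Sum C(8,i)·!(8-i) for i = 0..3:
  i=0: C(8,0)·!8 = 1·14833 = 14833
  i=1: C(8,1)·!7 = 8·1854 = 14832
  i=2: C(8,2)·!6 = 28·265 = 7420
  i=3: C(8,3)·!5 = 56·44 = 2464
Total = 39549.

39549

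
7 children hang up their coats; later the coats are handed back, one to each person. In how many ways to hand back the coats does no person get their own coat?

1854

!7 is the nearest integer to 7!/e.
7! = 5040, and 5040/e ≈ 1854.11, so !7 = 1854.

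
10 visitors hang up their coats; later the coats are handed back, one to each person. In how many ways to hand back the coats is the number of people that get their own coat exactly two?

667485

Pick the 2 fixed positions: C(10,2) = 45 ways.
The other 8 form a derangement: !8 = 14833.
Total: 45 × 14833 = 667485.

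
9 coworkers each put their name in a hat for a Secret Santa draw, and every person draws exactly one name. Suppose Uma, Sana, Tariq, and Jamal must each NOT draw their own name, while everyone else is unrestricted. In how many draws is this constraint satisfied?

229080

Let A_j be the event that the j-th constrained one is fixed. By inclusion-exclusion over the 4 events:
Σ_{j=0}^{4} (-1)^j C(4,j)(9-j)!
= C(4,0)·9! - C(4,1)·8! + C(4,2)·7! - C(4,3)·6! + C(4,4)·5!
= 362880 - 161280 + 30240 - 2880 + 120
= 229080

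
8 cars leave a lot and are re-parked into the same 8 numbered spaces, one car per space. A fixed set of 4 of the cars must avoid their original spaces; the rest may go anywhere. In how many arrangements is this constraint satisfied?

Inclusion-exclusion on the 4 forbidden self-matches:
Σ_{j=0}^{4} (-1)^j C(4,j)(8-j)!
= C(4,0)·8! - C(4,1)·7! + C(4,2)·6! - C(4,3)·5! + C(4,4)·4!
= 40320 - 20160 + 4320 - 480 + 24
= 24024

24024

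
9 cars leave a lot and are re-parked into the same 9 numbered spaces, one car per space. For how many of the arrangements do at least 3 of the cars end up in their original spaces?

29143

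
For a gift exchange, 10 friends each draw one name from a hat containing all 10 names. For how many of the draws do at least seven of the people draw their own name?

# with exactly i fixed is C(10,i)·!(10-i); sum over i=7..10:
  i=7: C(10,7)·!3 = 120·2 = 240
  i=8: C(10,8)·!2 = 45·1 = 45
  i=9: C(10,9)·!1 = 10·0 = 0
  i=10: C(10,10)·!0 = 1·1 = 1
Total = 286.

286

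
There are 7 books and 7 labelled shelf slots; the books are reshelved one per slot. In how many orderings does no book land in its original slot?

1854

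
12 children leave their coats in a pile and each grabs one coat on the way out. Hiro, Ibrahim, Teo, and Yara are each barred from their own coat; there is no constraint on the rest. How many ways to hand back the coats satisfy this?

339696000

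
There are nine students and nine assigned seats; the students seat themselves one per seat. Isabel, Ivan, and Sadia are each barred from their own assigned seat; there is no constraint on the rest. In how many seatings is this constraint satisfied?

256320

Inclusion-exclusion on the 3 forbidden self-matches:
Σ_{j=0}^{3} (-1)^j C(3,j)(9-j)!
= C(3,0)·9! - C(3,1)·8! + C(3,2)·7! - C(3,3)·6!
= 362880 - 120960 + 15120 - 720
= 256320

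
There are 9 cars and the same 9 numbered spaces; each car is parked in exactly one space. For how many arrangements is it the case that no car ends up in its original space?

133496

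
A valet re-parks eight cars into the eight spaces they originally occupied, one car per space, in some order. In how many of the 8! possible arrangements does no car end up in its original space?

!8 is the nearest integer to 8!/e.
8! = 40320, and 40320/e ≈ 14832.90, so !8 = 14833.

14833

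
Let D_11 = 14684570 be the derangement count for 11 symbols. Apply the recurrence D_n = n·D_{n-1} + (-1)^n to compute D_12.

D_12 = 12·14684570 + 1 = 176214841.

176214841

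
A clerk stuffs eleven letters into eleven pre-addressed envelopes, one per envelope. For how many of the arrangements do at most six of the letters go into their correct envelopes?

Sum C(11,i)·!(11-i) for i = 0..6:
  i=0: C(11,0)·!11 = 1·14684570 = 14684570
  i=1: C(11,1)·!10 = 11·1334961 = 14684571
  i=2: C(11,2)·!9 = 55·133496 = 7342280
  i=3: C(11,3)·!8 = 165·14833 = 2447445
  i=4: C(11,4)·!7 = 330·1854 = 611820
  i=5: C(11,5)·!6 = 462·265 = 122430
  i=6: C(11,6)·!5 = 462·44 = 20328
Total = 39913444.

39913444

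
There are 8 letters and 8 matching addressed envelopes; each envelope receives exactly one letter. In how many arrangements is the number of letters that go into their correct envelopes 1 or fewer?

29665

Sum C(8,i)·!(8-i) for i = 0..1:
  i=0: C(8,0)·!8 = 1·14833 = 14833
  i=1: C(8,1)·!7 = 8·1854 = 14832
Total = 29665.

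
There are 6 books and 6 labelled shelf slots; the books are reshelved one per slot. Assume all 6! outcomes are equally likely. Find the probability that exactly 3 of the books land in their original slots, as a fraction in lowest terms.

1/18

Favorable outcomes: C(6,3)·!3 = 20·2 = 40.
Total outcomes: 6! = 720.
Probability = 40/720 = 1/18.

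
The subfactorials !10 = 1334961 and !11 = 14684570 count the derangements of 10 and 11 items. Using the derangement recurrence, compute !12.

176214841

!12 = (12-1)·(!11 + !10) = 11·(14684570 + 1334961) = 11·16019531 = 176214841.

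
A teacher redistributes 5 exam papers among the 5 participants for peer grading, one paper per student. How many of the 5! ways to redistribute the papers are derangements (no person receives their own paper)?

!5 = 5! · Σ_{k=0}^{5} (-1)^k/k!
= 5! - 5!/1! + 5!/2! - 5!/3! + 5!/4! - 5!/5!
= 120 - 120 + 60 - 20 + 5 - 1
= 44

44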